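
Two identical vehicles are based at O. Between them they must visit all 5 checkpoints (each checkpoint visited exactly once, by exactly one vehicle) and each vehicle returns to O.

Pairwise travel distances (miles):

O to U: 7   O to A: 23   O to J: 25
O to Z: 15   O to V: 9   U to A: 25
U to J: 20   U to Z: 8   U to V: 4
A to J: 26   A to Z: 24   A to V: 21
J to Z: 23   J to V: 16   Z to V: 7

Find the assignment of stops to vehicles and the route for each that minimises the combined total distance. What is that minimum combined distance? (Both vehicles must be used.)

101 miles — the smallest possible combined total.

Check every non-empty split of the stops between the two vehicles; for each half take its own optimal tour:
  {U} + {A, J, Z, V}: 14 + 87 = 101
  {A} + {U, J, Z, V}: 46 + 63 = 109
  {U, A} + {J, Z, V}: 55 + 63 = 118
  {J} + {U, A, Z, V}: 50 + 65 = 115
  {U, J} + {A, Z, V}: 52 + 63 = 115
  {A, J} + {U, Z, V}: 74 + 31 = 105
  … (15 splits in total)
Best: vehicle 1 O → U → O = 14; vehicle 2 O → A → J → V → Z → O = 87; combined 101.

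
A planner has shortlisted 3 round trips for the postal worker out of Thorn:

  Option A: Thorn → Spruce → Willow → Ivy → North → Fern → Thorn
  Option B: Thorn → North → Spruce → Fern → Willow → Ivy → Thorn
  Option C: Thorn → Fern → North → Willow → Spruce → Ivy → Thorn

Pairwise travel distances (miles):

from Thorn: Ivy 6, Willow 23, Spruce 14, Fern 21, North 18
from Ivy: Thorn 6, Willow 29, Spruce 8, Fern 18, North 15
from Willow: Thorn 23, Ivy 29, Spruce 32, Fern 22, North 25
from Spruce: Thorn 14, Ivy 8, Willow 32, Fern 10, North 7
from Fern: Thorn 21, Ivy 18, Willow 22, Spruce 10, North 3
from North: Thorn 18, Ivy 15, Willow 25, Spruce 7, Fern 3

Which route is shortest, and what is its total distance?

Option A: 14 + 32 + 29 + 15 + 3 + 21 = 114
Option B: 18 + 7 + 10 + 22 + 29 + 6 = 92
Option C: 21 + 3 + 25 + 32 + 8 + 6 = 95

Shortest is Option B, total 92 miles.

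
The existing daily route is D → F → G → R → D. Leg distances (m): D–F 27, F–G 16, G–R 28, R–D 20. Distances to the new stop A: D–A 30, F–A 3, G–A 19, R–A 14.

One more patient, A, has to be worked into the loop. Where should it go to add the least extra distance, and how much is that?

Minimum extra distance: 5 m, inserting A between G and R.

Insertion cost between consecutive stops i–j is d(i,A) + d(A,j) − d(i,j):
  between D and F: 30 + 3 − 27 = 6
  between F and G: 3 + 19 − 16 = 6
  between G and R: 19 + 14 − 28 = 5
  between R and D: 14 + 30 − 20 = 24
Cheapest insertion is between G and R, adding 5.
New total = 91 + 5 = 96.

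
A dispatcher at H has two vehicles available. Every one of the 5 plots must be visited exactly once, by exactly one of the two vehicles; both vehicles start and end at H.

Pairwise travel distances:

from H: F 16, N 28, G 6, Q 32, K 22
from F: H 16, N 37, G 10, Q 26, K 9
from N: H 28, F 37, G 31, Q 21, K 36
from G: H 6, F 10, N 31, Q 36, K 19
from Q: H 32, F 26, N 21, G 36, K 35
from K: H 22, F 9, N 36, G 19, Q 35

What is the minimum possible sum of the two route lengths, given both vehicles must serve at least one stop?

There are 2^4 − 1 = 15 ways to divide the 5 stops into two non-empty groups. For each, the best each vehicle can do is its own shortest tour through its group:
  {F} + {N, G, Q, K}: 32 + 109 = 141
  {N} + {F, G, Q, K}: 56 + 92 = 148
  {F, N} + {G, Q, K}: 81 + 92 = 173
  {G} + {F, N, Q, K}: 12 + 106 = 118
  {F, G} + {N, Q, K}: 32 + 106 = 138
  {N, G} + {F, Q, K}: 65 + 89 = 154
  … (15 splits in total)
Best: vehicle 1 H → G → H = 12; vehicle 2 H → N → Q → F → K → H = 106; combined 118.

118 — the smallest possible combined total.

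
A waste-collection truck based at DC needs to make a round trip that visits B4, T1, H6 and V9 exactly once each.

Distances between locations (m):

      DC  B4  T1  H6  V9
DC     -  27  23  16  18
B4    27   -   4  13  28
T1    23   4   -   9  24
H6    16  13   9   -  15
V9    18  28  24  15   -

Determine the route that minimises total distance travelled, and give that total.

DC-B4-T1-H6-V9-DC: 27+4+9+15+18 = 73
DC-B4-T1-V9-H6-DC: 27+4+24+15+16 = 86
DC-B4-H6-T1-V9-DC: 27+13+9+24+18 = 91
DC-B4-H6-V9-T1-DC: 27+13+15+24+23 = 102
DC-B4-V9-T1-H6-DC: 27+28+24+9+16 = 104
DC-B4-V9-H6-T1-DC: 27+28+15+9+23 = 102
DC-T1-B4-H6-V9-DC: 23+4+13+15+18 = 73
DC-T1-B4-V9-H6-DC: 23+4+28+15+16 = 86
DC-T1-H6-B4-V9-DC: 23+9+13+28+18 = 91
DC-T1-V9-B4-H6-DC: 23+24+28+13+16 = 104
DC-H6-B4-T1-V9-DC: 16+13+4+24+18 = 75
DC-H6-T1-B4-V9-DC: 16+9+4+28+18 = 75
The minimum is 73.
One optimal route: DC → B4 → T1 → H6 → V9 → DC (or its reverse).

Minimum total distance: 73 m.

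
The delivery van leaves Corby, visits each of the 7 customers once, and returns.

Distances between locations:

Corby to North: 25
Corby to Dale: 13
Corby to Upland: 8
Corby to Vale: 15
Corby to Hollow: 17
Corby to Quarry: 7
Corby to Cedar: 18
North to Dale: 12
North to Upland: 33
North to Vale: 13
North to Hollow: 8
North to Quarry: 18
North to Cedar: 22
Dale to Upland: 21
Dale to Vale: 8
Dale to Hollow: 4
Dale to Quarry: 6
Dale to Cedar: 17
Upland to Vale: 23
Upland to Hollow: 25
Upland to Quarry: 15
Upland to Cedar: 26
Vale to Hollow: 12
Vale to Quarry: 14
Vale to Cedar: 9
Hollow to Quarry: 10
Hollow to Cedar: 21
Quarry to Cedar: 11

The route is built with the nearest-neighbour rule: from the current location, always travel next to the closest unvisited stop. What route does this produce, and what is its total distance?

81 along Corby → Quarry → Dale → Hollow → North → Vale → Cedar → Upland → Corby.

Corby → [Quarry:7 / Upland:8 / Dale:13 / Vale:15 / Hollow:17 / Cedar:18 / North:25] → Quarry (7)
Quarry → [Dale:6 / Hollow:10 / Cedar:11 / Vale:14 / Upland:15 / North:18] → Dale (6)
Dale → [Hollow:4 / Vale:8 / North:12 / Cedar:17 / Upland:21] → Hollow (4)
Hollow → [North:8 / Vale:12 / Cedar:21 / Upland:25] → North (8)
North → [Vale:13 / Cedar:22 / Upland:33] → Vale (13)
Vale → [Cedar:9 / Upland:23] → Cedar (9)
Cedar → [Upland:26] → Upland (26)
Return Upland→Corby: 8.
Total = 7 + 6 + 4 + 8 + 13 + 9 + 26 + 8 = 81.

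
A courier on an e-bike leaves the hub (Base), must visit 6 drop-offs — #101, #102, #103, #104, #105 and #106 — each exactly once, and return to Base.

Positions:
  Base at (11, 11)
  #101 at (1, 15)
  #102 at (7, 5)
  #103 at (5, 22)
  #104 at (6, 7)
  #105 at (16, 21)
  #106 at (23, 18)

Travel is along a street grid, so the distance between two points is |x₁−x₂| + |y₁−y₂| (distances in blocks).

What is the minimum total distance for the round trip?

With 6 stops there are 6!/2 = 360 distinct round trips (a route and its reverse cost the same).
Base → #101 → #102 → #103 → #104 → #105 → #106 → Base: 14+16+19+16+24+10+19 = 118
Base → #101 → #102 → #103 → #104 → #106 → #105 → Base: 14+16+19+16+28+10+15 = 118
Base → #101 → #102 → #103 → #105 → #104 → #106 → Base: 14+16+19+12+24+28+19 = 132
Base → #101 → #102 → #103 → #105 → #106 → #104 → Base: 14+16+19+12+10+28+9 = 108
Base → #101 → #102 → #103 → #106 → #104 → #105 → Base: 14+16+19+22+28+24+15 = 138
Base → #101 → #102 → #103 → #106 → #105 → #104 → Base: 14+16+19+22+10+24+9 = 114
Base → #101 → #102 → #104 → #103 → #105 → #106 → Base: 14+16+3+16+12+10+19 = 90
Base → #101 → #102 → #104 → #103 → #106 → #105 → Base: 14+16+3+16+22+10+15 = 96
… (352 more)
Base → #102 → #104 → #101 → #103 → #105 → #106 → Base: 10+3+13+11+12+10+19 = 78  ← best
The minimum is 78.
One optimal route: Base → #102 → #104 → #101 → #103 → #105 → #106 → Base (or its reverse).

Minimum total distance: 78 blocks.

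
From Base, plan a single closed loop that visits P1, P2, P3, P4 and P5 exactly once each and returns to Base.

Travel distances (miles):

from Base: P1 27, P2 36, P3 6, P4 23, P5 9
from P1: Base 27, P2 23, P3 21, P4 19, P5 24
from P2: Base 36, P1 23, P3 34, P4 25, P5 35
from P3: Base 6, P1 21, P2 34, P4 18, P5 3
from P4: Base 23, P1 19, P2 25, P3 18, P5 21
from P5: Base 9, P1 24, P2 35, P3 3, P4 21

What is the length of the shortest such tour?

There are 60 distinct closed tours to check (reversals are equivalent).
Base-P1-P2-P3-P4-P5-Base: 27+23+34+18+21+9 = 132
Base-P1-P2-P3-P5-P4-Base: 27+23+34+3+21+23 = 131
Base-P1-P2-P4-P3-P5-Base: 27+23+25+18+3+9 = 105
Base-P1-P2-P4-P5-P3-Base: 27+23+25+21+3+6 = 105
Base-P1-P2-P5-P3-P4-Base: 27+23+35+3+18+23 = 129
Base-P1-P2-P5-P4-P3-Base: 27+23+35+21+18+6 = 130
Base-P1-P3-P2-P4-P5-Base: 27+21+34+25+21+9 = 137
Base-P1-P3-P2-P5-P4-Base: 27+21+34+35+21+23 = 161
Base-P1-P3-P4-P2-P5-Base: 27+21+18+25+35+9 = 135
Base-P1-P3-P4-P5-P2-Base: 27+21+18+21+35+36 = 158
Base-P1-P3-P5-P2-P4-Base: 27+21+3+35+25+23 = 134
Base-P1-P3-P5-P4-P2-Base: 27+21+3+21+25+36 = 133
Base-P1-P4-P2-P3-P5-Base: 27+19+25+34+3+9 = 117
Base-P1-P4-P2-P5-P3-Base: 27+19+25+35+3+6 = 115
… (46 more)
Base-P3-P5-P1-P2-P4-Base: 6+3+24+23+25+23 = 104  ← best
The minimum is 104.
One optimal route: Base → P3 → P5 → P1 → P2 → P4 → Base (or its reverse).

Shortest round trip = 104 miles.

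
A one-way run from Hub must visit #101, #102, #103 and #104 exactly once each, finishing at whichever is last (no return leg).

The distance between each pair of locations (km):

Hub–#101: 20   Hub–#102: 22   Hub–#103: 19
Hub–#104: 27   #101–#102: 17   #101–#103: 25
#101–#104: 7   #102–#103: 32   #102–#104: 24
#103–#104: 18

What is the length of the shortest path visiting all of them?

There are 4! = 24 possible orderings.
Hub→#101→#102→#103→#104: 20+17+32+18 = 87
Hub→#101→#102→#104→#103: 20+17+24+18 = 79
Hub→#101→#103→#102→#104: 20+25+32+24 = 101
Hub→#101→#103→#104→#102: 20+25+18+24 = 87
Hub→#101→#104→#102→#103: 20+7+24+32 = 83
Hub→#101→#104→#103→#102: 20+7+18+32 = 77
Hub→#102→#101→#103→#104: 22+17+25+18 = 82
Hub→#102→#101→#104→#103: 22+17+7+18 = 64
Hub→#102→#103→#101→#104: 22+32+25+7 = 86
Hub→#102→#103→#104→#101: 22+32+18+7 = 79
Hub→#102→#104→#101→#103: 22+24+7+25 = 78
Hub→#102→#104→#103→#101: 22+24+18+25 = 89
Hub→#103→#101→#102→#104: 19+25+17+24 = 85
Hub→#103→#101→#104→#102: 19+25+7+24 = 75
… (10 more)
Hub→#103→#104→#101→#102: 19+18+7+17 = 61  ← best
The minimum is 61.
One shortest path: Hub → #103 → #104 → #101 → #102.

Minimum one-way distance = 61 km.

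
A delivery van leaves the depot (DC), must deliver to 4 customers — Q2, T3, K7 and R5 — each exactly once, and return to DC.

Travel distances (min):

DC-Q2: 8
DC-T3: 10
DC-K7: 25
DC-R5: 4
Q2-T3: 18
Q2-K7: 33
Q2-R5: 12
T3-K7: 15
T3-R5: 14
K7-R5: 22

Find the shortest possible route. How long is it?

There are 12 distinct closed tours to check (reversals are equivalent).
DC→Q2→T3→K7→R5→DC: 8+18+15+22+4 = 67
DC→Q2→T3→R5→K7→DC: 8+18+14+22+25 = 87
DC→Q2→K7→T3→R5→DC: 8+33+15+14+4 = 74
DC→Q2→K7→R5→T3→DC: 8+33+22+14+10 = 87
DC→Q2→R5→T3→K7→DC: 8+12+14+15+25 = 74
DC→Q2→R5→K7→T3→DC: 8+12+22+15+10 = 67
DC→T3→Q2→K7→R5→DC: 10+18+33+22+4 = 87
DC→T3→Q2→R5→K7→DC: 10+18+12+22+25 = 87
DC→T3→K7→Q2→R5→DC: 10+15+33+12+4 = 74
DC→T3→R5→Q2→K7→DC: 10+14+12+33+25 = 94
DC→K7→Q2→T3→R5→DC: 25+33+18+14+4 = 94
DC→K7→T3→Q2→R5→DC: 25+15+18+12+4 = 74
The minimum is 67.
One optimal route: DC → Q2 → T3 → K7 → R5 → DC (or its reverse).

67 min — the shortest possible round trip.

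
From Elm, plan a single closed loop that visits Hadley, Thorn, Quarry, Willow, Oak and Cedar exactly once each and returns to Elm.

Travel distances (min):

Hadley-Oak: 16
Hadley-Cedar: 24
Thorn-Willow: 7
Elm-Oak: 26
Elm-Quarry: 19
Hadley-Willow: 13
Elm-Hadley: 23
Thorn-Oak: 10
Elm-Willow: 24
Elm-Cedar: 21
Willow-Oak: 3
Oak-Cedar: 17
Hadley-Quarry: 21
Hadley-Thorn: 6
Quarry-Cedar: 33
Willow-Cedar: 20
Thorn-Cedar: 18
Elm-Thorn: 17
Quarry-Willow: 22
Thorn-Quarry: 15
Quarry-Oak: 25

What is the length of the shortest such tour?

Minimum total distance: 94 min.

Elm → Hadley → Thorn → Quarry → Willow → Oak → Cedar → Elm: 23+6+15+22+3+17+21 = 107
Elm → Hadley → Thorn → Quarry → Willow → Cedar → Oak → Elm: 23+6+15+22+20+17+26 = 129
Elm → Hadley → Thorn → Quarry → Oak → Willow → Cedar → Elm: 23+6+15+25+3+20+21 = 113
Elm → Hadley → Thorn → Quarry → Oak → Cedar → Willow → Elm: 23+6+15+25+17+20+24 = 130
Elm → Hadley → Thorn → Quarry → Cedar → Willow → Oak → Elm: 23+6+15+33+20+3+26 = 126
Elm → Hadley → Thorn → Quarry → Cedar → Oak → Willow → Elm: 23+6+15+33+17+3+24 = 121
Elm → Hadley → Thorn → Willow → Quarry → Oak → Cedar → Elm: 23+6+7+22+25+17+21 = 121
Elm → Hadley → Thorn → Willow → Quarry → Cedar → Oak → Elm: 23+6+7+22+33+17+26 = 134
… (352 more)
Elm → Quarry → Hadley → Thorn → Willow → Oak → Cedar → Elm: 19+21+6+7+3+17+21 = 94  ← best
The minimum is 94.
One optimal route: Elm → Quarry → Hadley → Thorn → Willow → Oak → Cedar → Elm (or its reverse).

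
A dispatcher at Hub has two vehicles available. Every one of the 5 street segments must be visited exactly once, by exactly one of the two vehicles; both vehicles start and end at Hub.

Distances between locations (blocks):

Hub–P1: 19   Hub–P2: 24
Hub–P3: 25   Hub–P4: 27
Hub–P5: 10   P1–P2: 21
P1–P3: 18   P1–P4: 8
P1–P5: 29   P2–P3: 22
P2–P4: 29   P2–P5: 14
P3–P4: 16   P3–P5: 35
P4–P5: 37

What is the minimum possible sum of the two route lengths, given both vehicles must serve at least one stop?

109 blocks — the smallest possible combined total.

Check every non-empty split of the stops between the two vehicles; for each half take its own optimal tour:
  {P1} + {P2, P3, P4, P5}: 38 + 89 = 127
  {P2} + {P1, P3, P4, P5}: 48 + 88 = 136
  {P1, P2} + {P3, P4, P5}: 64 + 88 = 152
  {P3} + {P1, P2, P4, P5}: 50 + 80 = 130
  {P1, P3} + {P2, P4, P5}: 62 + 80 = 142
  {P2, P3} + {P1, P4, P5}: 71 + 74 = 145
  … (15 splits in total)
  {P1, P2, P3, P4} + {P5}: 89 + 20 = 109  ← best
Best: vehicle 1 Hub → P1 → P4 → P3 → P2 → Hub = 89; vehicle 2 Hub → P5 → Hub = 20; combined 109.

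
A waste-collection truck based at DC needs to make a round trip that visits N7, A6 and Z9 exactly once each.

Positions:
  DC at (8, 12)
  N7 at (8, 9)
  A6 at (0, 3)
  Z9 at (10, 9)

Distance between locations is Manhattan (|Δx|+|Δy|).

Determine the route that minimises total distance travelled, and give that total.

DC - N7 - A6 - Z9 - DC: 3+14+16+5 = 38
DC - N7 - Z9 - A6 - DC: 3+2+16+17 = 38
DC - A6 - N7 - Z9 - DC: 17+14+2+5 = 38
The minimum is 38.
One optimal route: DC → N7 → A6 → Z9 → DC (or its reverse).

Minimum total distance: 38.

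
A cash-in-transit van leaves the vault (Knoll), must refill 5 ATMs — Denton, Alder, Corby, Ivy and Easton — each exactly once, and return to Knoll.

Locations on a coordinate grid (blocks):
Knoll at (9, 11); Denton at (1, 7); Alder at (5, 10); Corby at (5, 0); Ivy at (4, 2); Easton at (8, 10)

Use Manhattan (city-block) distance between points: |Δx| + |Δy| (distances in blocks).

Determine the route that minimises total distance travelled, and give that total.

38 blocks — the shortest possible round trip.

Knoll→Denton→Alder→Corby→Ivy→Easton→Knoll: 12+7+10+3+12+2 = 46
Knoll→Denton→Alder→Corby→Easton→Ivy→Knoll: 12+7+10+13+12+14 = 68
Knoll→Denton→Alder→Ivy→Corby→Easton→Knoll: 12+7+9+3+13+2 = 46
Knoll→Denton→Alder→Ivy→Easton→Corby→Knoll: 12+7+9+12+13+15 = 68
Knoll→Denton→Alder→Easton→Corby→Ivy→Knoll: 12+7+3+13+3+14 = 52
Knoll→Denton→Alder→Easton→Ivy→Corby→Knoll: 12+7+3+12+3+15 = 52
Knoll→Denton→Corby→Alder→Ivy→Easton→Knoll: 12+11+10+9+12+2 = 56
Knoll→Denton→Corby→Alder→Easton→Ivy→Knoll: 12+11+10+3+12+14 = 62
Knoll→Denton→Corby→Ivy→Alder→Easton→Knoll: 12+11+3+9+3+2 = 40
Knoll→Denton→Corby→Ivy→Easton→Alder→Knoll: 12+11+3+12+3+5 = 46
Knoll→Denton→Corby→Easton→Alder→Ivy→Knoll: 12+11+13+3+9+14 = 62
Knoll→Denton→Corby→Easton→Ivy→Alder→Knoll: 12+11+13+12+9+5 = 62
Knoll→Denton→Ivy→Alder→Corby→Easton→Knoll: 12+8+9+10+13+2 = 54
Knoll→Denton→Ivy→Alder→Easton→Corby→Knoll: 12+8+9+3+13+15 = 60
… (46 more)
Knoll→Denton→Ivy→Corby→Alder→Easton→Knoll: 12+8+3+10+3+2 = 38  ← best
The minimum is 38.
One optimal route: Knoll → Denton → Ivy → Corby → Alder → Easton → Knoll (or its reverse).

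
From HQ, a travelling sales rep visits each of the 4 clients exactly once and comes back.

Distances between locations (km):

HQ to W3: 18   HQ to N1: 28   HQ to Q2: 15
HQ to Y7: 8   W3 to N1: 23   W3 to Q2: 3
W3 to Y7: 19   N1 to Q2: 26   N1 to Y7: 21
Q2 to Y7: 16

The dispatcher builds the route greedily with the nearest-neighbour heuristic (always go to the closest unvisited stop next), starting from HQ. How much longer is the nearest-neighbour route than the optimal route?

Excess over optimum: 8 km.

From HQ: Y7=8, Q2=15, W3=18, N1=28 → choose Y7 (8).
From Y7: Q2=16, W3=19, N1=21 → choose Q2 (16).
From Q2: W3=3, N1=26 → choose W3 (3).
From W3: N1=23 → choose N1 (23).
NN route HQ → Y7 → Q2 → W3 → N1 → HQ costs 78.
Optimal: HQ → Q2 → W3 → N1 → Y7 → HQ costs 70 (by enumerating all 12 distinct tours).
Excess = 78 − 70 = 8.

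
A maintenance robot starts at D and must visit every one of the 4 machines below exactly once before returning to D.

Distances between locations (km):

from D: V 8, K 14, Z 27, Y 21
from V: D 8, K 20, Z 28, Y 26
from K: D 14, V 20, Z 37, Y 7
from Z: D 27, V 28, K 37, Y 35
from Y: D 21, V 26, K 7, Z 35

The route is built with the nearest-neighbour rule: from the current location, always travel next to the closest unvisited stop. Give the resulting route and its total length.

Nearest-neighbour total = 97 km; route D → V → K → Y → Z → D.

At D the remaining stops are V 8, K 14, Y 21, Z 27; go to V.
At V the remaining stops are K 20, Y 26, Z 28; go to K.
At K the remaining stops are Y 7, Z 37; go to Y.
At Y the remaining stops are Z 35; go to Z.
Return Z→D: 27.
Total = 8 + 20 + 7 + 35 + 27 = 97.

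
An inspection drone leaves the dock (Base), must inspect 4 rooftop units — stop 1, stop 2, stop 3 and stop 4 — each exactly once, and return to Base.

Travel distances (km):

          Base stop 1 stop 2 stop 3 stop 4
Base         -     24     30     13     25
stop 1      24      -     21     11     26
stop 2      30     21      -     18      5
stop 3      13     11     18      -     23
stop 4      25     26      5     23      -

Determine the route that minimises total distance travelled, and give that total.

Base - stop 1 - stop 2 - stop 3 - stop 4 - Base: 24+21+18+23+25 = 111
Base - stop 1 - stop 2 - stop 4 - stop 3 - Base: 24+21+5+23+13 = 86
Base - stop 1 - stop 3 - stop 2 - stop 4 - Base: 24+11+18+5+25 = 83
Base - stop 1 - stop 3 - stop 4 - stop 2 - Base: 24+11+23+5+30 = 93
Base - stop 1 - stop 4 - stop 2 - stop 3 - Base: 24+26+5+18+13 = 86
Base - stop 1 - stop 4 - stop 3 - stop 2 - Base: 24+26+23+18+30 = 121
Base - stop 2 - stop 1 - stop 3 - stop 4 - Base: 30+21+11+23+25 = 110
Base - stop 2 - stop 1 - stop 4 - stop 3 - Base: 30+21+26+23+13 = 113
Base - stop 2 - stop 3 - stop 1 - stop 4 - Base: 30+18+11+26+25 = 110
Base - stop 2 - stop 4 - stop 1 - stop 3 - Base: 30+5+26+11+13 = 85
Base - stop 3 - stop 1 - stop 2 - stop 4 - Base: 13+11+21+5+25 = 75
Base - stop 3 - stop 2 - stop 1 - stop 4 - Base: 13+18+21+26+25 = 103
The minimum is 75.
One optimal route: Base → stop 3 → stop 1 → stop 2 → stop 4 → Base (or its reverse).

75 km — the shortest possible round trip.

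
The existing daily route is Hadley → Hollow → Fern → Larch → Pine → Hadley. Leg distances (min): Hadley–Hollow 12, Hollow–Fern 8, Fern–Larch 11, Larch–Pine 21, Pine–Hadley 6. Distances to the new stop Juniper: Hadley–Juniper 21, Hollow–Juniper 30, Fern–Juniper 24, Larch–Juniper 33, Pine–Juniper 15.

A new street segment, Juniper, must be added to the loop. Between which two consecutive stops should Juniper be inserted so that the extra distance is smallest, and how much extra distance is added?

Insertion cost between consecutive stops i–j is d(i,Juniper) + d(Juniper,j) − d(i,j):
  between Hadley and Hollow: 21 + 30 − 12 = 39
  between Hollow and Fern: 30 + 24 − 8 = 46
  between Fern and Larch: 24 + 33 − 11 = 46
  between Larch and Pine: 33 + 15 − 21 = 27
  between Pine and Hadley: 15 + 21 − 6 = 30
Cheapest insertion is between Larch and Pine, adding 27.
New total = 58 + 27 = 85.

+27 min — insert Juniper between Larch and Pine.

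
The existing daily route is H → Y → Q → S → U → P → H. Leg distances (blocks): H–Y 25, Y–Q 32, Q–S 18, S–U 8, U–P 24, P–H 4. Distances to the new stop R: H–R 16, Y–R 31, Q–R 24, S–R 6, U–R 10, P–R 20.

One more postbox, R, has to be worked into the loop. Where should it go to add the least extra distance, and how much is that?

Adding 6 blocks by placing R on the U–P leg.

Insertion cost between consecutive stops i–j is d(i,R) + d(R,j) − d(i,j):
  between H and Y: 16 + 31 − 25 = 22
  between Y and Q: 31 + 24 − 32 = 23
  between Q and S: 24 + 6 − 18 = 12
  between S and U: 6 + 10 − 8 = 8
  between U and P: 10 + 20 − 24 = 6
  between P and H: 20 + 16 − 4 = 32
Cheapest insertion is between U and P, adding 6.
New total = 111 + 6 = 117.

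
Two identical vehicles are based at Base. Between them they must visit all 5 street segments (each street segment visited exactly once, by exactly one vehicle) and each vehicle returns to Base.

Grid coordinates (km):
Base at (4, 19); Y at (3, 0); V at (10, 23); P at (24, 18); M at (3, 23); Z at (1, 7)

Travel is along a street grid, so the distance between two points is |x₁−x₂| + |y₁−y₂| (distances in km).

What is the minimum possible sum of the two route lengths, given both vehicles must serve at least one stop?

Check every non-empty split of the stops between the two vehicles; for each half take its own optimal tour:
  {Y} + {V, P, M, Z}: 40 + 80 = 120
  {V} + {Y, P, M, Z}: 20 + 92 = 112
  {Y, V} + {P, M, Z}: 60 + 78 = 138
  {P} + {Y, V, M, Z}: 42 + 64 = 106
  {Y, P} + {V, M, Z}: 80 + 50 = 130
  {V, P} + {Y, M, Z}: 50 + 52 = 102
  … (15 splits in total)
  {V, P, M} + {Y, Z}: 52 + 44 = 96  ← best
Best: vehicle 1 Base → P → V → M → Base = 52; vehicle 2 Base → Y → Z → Base = 44; combined 96.

96 km — the smallest possible combined total.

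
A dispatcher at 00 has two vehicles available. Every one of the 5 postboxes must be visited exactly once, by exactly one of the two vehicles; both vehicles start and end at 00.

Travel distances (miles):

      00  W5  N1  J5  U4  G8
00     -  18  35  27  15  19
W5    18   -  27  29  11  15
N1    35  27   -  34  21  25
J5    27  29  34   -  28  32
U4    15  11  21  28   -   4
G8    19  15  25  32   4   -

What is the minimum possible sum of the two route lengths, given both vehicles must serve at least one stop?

There are 2^4 − 1 = 15 ways to divide the 5 stops into two non-empty groups. For each, the best each vehicle can do is its own shortest tour through its group:
  {W5} + {N1, J5, U4, G8}: 36 + 105 = 141
  {N1} + {W5, J5, U4, G8}: 70 + 90 = 160
  {W5, N1} + {J5, U4, G8}: 80 + 78 = 158
  {J5} + {W5, N1, U4, G8}: 54 + 89 = 143
  {W5, J5} + {N1, U4, G8}: 74 + 79 = 153
  {N1, J5} + {W5, U4, G8}: 96 + 52 = 148
  … (15 splits in total)
Best: vehicle 1 00 → W5 → 00 = 36; vehicle 2 00 → J5 → N1 → U4 → G8 → 00 = 105; combined 141.

Minimum combined distance: 141 miles.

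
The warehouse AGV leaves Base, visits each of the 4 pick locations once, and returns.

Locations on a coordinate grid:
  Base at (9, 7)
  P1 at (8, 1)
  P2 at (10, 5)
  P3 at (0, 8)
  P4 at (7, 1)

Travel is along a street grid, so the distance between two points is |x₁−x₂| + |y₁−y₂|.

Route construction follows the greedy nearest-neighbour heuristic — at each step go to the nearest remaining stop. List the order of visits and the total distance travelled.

Base → [P2:3 / P1:7 / P4:8 / P3:10] → P2 (3)
P2 → [P1:6 / P4:7 / P3:13] → P1 (6)
P1 → [P4:1 / P3:15] → P4 (1)
P4 → [P3:14] → P3 (14)
Return P3→Base: 10.
Total = 3 + 6 + 1 + 14 + 10 = 34.

Total distance 34 via the nearest-neighbour route Base → P2 → P1 → P4 → P3 → Base.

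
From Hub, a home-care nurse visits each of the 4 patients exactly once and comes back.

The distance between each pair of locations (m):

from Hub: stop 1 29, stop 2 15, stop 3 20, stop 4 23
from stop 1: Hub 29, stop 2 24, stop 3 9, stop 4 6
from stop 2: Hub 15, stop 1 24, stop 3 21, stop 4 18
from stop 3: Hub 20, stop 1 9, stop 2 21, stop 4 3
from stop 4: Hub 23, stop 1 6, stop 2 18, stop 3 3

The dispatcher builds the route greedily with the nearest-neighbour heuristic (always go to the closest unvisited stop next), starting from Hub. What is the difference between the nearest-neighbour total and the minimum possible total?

Hub: stop 2=15, stop 3=20, stop 4=23, stop 1=29 ⇒ stop 2
stop 2: stop 4=18, stop 3=21, stop 1=24 ⇒ stop 4
stop 4: stop 3=3, stop 1=6 ⇒ stop 3
stop 3: stop 1=9 ⇒ stop 1
NN route Hub → stop 2 → stop 4 → stop 3 → stop 1 → Hub costs 74.
Optimal: Hub → stop 2 → stop 1 → stop 4 → stop 3 → Hub costs 68 (by enumerating all 12 distinct tours).
Excess = 74 − 68 = 6.

6 m longer than the optimal tour.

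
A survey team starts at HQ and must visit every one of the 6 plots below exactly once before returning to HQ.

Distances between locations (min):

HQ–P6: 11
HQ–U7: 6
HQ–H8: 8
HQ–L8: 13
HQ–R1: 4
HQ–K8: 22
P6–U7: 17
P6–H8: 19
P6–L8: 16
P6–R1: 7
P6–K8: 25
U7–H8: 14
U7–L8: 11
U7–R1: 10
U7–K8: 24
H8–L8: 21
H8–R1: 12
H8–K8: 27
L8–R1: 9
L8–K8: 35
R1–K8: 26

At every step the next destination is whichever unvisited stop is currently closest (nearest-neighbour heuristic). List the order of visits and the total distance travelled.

From HQ: distances to unvisited — R1=4, U7=6, H8=8, P6=11, L8=13, K8=22. Nearest is R1 (4).
From R1: distances to unvisited — P6=7, L8=9, U7=10, H8=12, K8=26. Nearest is P6 (7).
From P6: distances to unvisited — L8=16, U7=17, H8=19, K8=25. Nearest is L8 (16).
From L8: distances to unvisited — U7=11, H8=21, K8=35. Nearest is U7 (11).
From U7: distances to unvisited — H8=14, K8=24. Nearest is H8 (14).
From H8: distances to unvisited — K8=27. Nearest is K8 (27).
Return K8→HQ: 22.
Total = 4 + 7 + 16 + 11 + 14 + 27 + 22 = 101.

Nearest-neighbour total = 101 min; route HQ → R1 → P6 → L8 → U7 → H8 → K8 → HQ.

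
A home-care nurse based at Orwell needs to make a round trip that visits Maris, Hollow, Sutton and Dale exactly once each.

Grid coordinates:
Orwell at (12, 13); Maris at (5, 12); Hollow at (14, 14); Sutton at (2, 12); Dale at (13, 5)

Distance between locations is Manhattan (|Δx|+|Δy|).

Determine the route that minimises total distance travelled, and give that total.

42 — the shortest possible round trip.

With 4 stops there are 4!/2 = 12 distinct round trips (a route and its reverse cost the same).
Orwell-Maris-Hollow-Sutton-Dale-Orwell: 8+11+14+18+9 = 60
Orwell-Maris-Hollow-Dale-Sutton-Orwell: 8+11+10+18+11 = 58
Orwell-Maris-Sutton-Hollow-Dale-Orwell: 8+3+14+10+9 = 44
Orwell-Maris-Sutton-Dale-Hollow-Orwell: 8+3+18+10+3 = 42
Orwell-Maris-Dale-Hollow-Sutton-Orwell: 8+15+10+14+11 = 58
Orwell-Maris-Dale-Sutton-Hollow-Orwell: 8+15+18+14+3 = 58
Orwell-Hollow-Maris-Sutton-Dale-Orwell: 3+11+3+18+9 = 44
Orwell-Hollow-Maris-Dale-Sutton-Orwell: 3+11+15+18+11 = 58
Orwell-Hollow-Sutton-Maris-Dale-Orwell: 3+14+3+15+9 = 44
Orwell-Hollow-Dale-Maris-Sutton-Orwell: 3+10+15+3+11 = 42
Orwell-Sutton-Maris-Hollow-Dale-Orwell: 11+3+11+10+9 = 44
Orwell-Sutton-Hollow-Maris-Dale-Orwell: 11+14+11+15+9 = 60
The minimum is 42.
One optimal route: Orwell → Maris → Sutton → Dale → Hollow → Orwell (or its reverse).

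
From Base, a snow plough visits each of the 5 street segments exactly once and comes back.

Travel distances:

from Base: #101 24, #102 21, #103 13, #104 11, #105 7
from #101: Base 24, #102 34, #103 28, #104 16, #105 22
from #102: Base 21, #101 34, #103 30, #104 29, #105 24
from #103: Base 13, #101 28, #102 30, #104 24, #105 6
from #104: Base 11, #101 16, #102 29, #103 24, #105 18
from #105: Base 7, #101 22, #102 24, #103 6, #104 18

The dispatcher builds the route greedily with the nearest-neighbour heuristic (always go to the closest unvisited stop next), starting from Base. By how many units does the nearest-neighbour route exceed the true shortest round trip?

Base: #105=7, #104=11, #103=13, #102=21, #101=24 ⇒ #105
#105: #103=6, #104=18, #101=22, #102=24 ⇒ #103
#103: #104=24, #101=28, #102=30 ⇒ #104
#104: #101=16, #102=29 ⇒ #101
#101: #102=34 ⇒ #102
NN route Base → #105 → #103 → #104 → #101 → #102 → Base costs 108.
Optimal: Base → #103 → #105 → #102 → #101 → #104 → Base costs 104 (by enumerating all 60 distinct tours).
Excess = 108 − 104 = 4.

4 longer than the optimal tour.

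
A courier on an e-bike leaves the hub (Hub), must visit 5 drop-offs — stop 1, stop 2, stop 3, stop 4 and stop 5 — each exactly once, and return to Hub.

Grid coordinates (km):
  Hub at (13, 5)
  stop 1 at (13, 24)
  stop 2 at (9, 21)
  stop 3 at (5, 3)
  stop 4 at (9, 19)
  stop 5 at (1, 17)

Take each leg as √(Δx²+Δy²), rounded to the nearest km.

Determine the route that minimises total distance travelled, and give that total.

Hub - stop 1 - stop 2 - stop 3 - stop 4 - stop 5 - Hub: 19+5+18+16+8+17 = 83
Hub - stop 1 - stop 2 - stop 3 - stop 5 - stop 4 - Hub: 19+5+18+15+8+15 = 80
Hub - stop 1 - stop 2 - stop 4 - stop 3 - stop 5 - Hub: 19+5+2+16+15+17 = 74
Hub - stop 1 - stop 2 - stop 4 - stop 5 - stop 3 - Hub: 19+5+2+8+15+8 = 57
Hub - stop 1 - stop 2 - stop 5 - stop 3 - stop 4 - Hub: 19+5+9+15+16+15 = 79
Hub - stop 1 - stop 2 - stop 5 - stop 4 - stop 3 - Hub: 19+5+9+8+16+8 = 65
Hub - stop 1 - stop 3 - stop 2 - stop 4 - stop 5 - Hub: 19+22+18+2+8+17 = 86
Hub - stop 1 - stop 3 - stop 2 - stop 5 - stop 4 - Hub: 19+22+18+9+8+15 = 91
Hub - stop 1 - stop 3 - stop 4 - stop 2 - stop 5 - Hub: 19+22+16+2+9+17 = 85
Hub - stop 1 - stop 3 - stop 4 - stop 5 - stop 2 - Hub: 19+22+16+8+9+16 = 90
Hub - stop 1 - stop 3 - stop 5 - stop 2 - stop 4 - Hub: 19+22+15+9+2+15 = 82
Hub - stop 1 - stop 3 - stop 5 - stop 4 - stop 2 - Hub: 19+22+15+8+2+16 = 82
Hub - stop 1 - stop 4 - stop 2 - stop 3 - stop 5 - Hub: 19+6+2+18+15+17 = 77
Hub - stop 1 - stop 4 - stop 2 - stop 5 - stop 3 - Hub: 19+6+2+9+15+8 = 59
… (46 more)
The minimum is 57.
One optimal route: Hub → stop 1 → stop 2 → stop 4 → stop 5 → stop 3 → Hub (or its reverse).

Shortest round trip = 57 km.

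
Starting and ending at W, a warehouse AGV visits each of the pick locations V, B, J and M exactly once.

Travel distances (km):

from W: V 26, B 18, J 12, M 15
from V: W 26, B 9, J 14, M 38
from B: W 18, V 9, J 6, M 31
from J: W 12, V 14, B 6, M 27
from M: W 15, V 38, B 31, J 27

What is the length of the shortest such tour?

80 km — the shortest possible round trip.

There are 12 distinct closed tours to check (reversals are equivalent).
W-V-B-J-M-W: 26+9+6+27+15 = 83
W-V-B-M-J-W: 26+9+31+27+12 = 105
W-V-J-B-M-W: 26+14+6+31+15 = 92
W-V-J-M-B-W: 26+14+27+31+18 = 116
W-V-M-B-J-W: 26+38+31+6+12 = 113
W-V-M-J-B-W: 26+38+27+6+18 = 115
W-B-V-J-M-W: 18+9+14+27+15 = 83
W-B-V-M-J-W: 18+9+38+27+12 = 104
W-B-J-V-M-W: 18+6+14+38+15 = 91
W-B-M-V-J-W: 18+31+38+14+12 = 113
W-J-V-B-M-W: 12+14+9+31+15 = 81
W-J-B-V-M-W: 12+6+9+38+15 = 80
The minimum is 80.
One optimal route: W → J → B → V → M → W (or its reverse).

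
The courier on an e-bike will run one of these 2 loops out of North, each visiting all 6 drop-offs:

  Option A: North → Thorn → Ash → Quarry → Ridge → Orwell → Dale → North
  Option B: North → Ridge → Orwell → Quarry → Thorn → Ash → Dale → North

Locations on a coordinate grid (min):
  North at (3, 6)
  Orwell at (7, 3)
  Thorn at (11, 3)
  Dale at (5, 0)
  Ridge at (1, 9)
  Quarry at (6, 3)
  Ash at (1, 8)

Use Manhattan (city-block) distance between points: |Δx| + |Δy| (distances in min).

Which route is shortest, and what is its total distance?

Option A: 11 + 15 + 10 + 11 + 12 + 5 + 8 = 72
Option B: 5 + 12 + 1 + 5 + 15 + 12 + 8 = 58

58 min — Option B is the shortest.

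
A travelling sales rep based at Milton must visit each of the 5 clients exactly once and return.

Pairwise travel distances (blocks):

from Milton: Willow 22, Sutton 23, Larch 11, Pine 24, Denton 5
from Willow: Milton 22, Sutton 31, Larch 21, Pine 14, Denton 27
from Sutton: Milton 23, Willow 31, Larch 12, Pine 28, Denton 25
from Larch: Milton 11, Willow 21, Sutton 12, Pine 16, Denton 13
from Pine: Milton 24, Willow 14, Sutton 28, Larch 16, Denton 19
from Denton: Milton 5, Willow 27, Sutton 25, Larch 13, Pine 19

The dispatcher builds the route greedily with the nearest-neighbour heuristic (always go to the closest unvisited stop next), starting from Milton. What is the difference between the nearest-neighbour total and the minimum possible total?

The nearest-neighbour route is 2 blocks longer than optimal.

From Milton: Denton=5, Larch=11, Willow=22, Sutton=23, Pine=24 → choose Denton (5).
From Denton: Larch=13, Pine=19, Sutton=25, Willow=27 → choose Larch (13).
From Larch: Sutton=12, Pine=16, Willow=21 → choose Sutton (12).
From Sutton: Pine=28, Willow=31 → choose Pine (28).
From Pine: Willow=14 → choose Willow (14).
NN route Milton → Denton → Larch → Sutton → Pine → Willow → Milton costs 94.
Optimal: Milton → Larch → Sutton → Willow → Pine → Denton → Milton costs 92 (by enumerating all 60 distinct tours).
Excess = 94 − 92 = 2.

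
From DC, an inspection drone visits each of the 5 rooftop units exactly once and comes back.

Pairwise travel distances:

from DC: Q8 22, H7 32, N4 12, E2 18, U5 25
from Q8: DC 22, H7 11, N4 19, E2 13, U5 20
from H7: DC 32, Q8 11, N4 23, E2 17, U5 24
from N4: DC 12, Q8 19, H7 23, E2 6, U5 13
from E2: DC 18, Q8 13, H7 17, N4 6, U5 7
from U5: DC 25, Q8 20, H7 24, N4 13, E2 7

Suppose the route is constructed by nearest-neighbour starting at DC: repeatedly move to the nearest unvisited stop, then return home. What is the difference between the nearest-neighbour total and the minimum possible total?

From DC: N4=12, E2=18, Q8=22, U5=25, H7=32 → choose N4 (12).
From N4: E2=6, U5=13, Q8=19, H7=23 → choose E2 (6).
From E2: U5=7, Q8=13, H7=17 → choose U5 (7).
From U5: Q8=20, H7=24 → choose Q8 (20).
From Q8: H7=11 → choose H7 (11).
NN route DC → N4 → E2 → U5 → Q8 → H7 → DC costs 88.
Optimal: DC → Q8 → H7 → E2 → U5 → N4 → DC costs 82 (by enumerating all 60 distinct tours).
Excess = 88 − 82 = 6.

The nearest-neighbour route is 6 longer than optimal.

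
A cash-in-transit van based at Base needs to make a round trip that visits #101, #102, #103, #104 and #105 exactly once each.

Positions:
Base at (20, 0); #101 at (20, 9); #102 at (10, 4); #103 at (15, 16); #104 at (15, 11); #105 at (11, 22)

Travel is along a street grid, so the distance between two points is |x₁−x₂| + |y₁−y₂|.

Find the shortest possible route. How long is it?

With 5 stops there are 5!/2 = 60 distinct round trips (a route and its reverse cost the same).
Base → #101 → #102 → #103 → #104 → #105 → Base: 9+15+17+5+15+31 = 92
Base → #101 → #102 → #103 → #105 → #104 → Base: 9+15+17+10+15+16 = 82
Base → #101 → #102 → #104 → #103 → #105 → Base: 9+15+12+5+10+31 = 82
Base → #101 → #102 → #104 → #105 → #103 → Base: 9+15+12+15+10+21 = 82
Base → #101 → #102 → #105 → #103 → #104 → Base: 9+15+19+10+5+16 = 74
Base → #101 → #102 → #105 → #104 → #103 → Base: 9+15+19+15+5+21 = 84
Base → #101 → #103 → #102 → #104 → #105 → Base: 9+12+17+12+15+31 = 96
Base → #101 → #103 → #102 → #105 → #104 → Base: 9+12+17+19+15+16 = 88
Base → #101 → #103 → #104 → #102 → #105 → Base: 9+12+5+12+19+31 = 88
Base → #101 → #103 → #104 → #105 → #102 → Base: 9+12+5+15+19+14 = 74
Base → #101 → #103 → #105 → #102 → #104 → Base: 9+12+10+19+12+16 = 78
Base → #101 → #103 → #105 → #104 → #102 → Base: 9+12+10+15+12+14 = 72
Base → #101 → #104 → #102 → #103 → #105 → Base: 9+7+12+17+10+31 = 86
Base → #101 → #104 → #102 → #105 → #103 → Base: 9+7+12+19+10+21 = 78
… (46 more)
Base → #101 → #104 → #103 → #105 → #102 → Base: 9+7+5+10+19+14 = 64  ← best
The minimum is 64.
One optimal route: Base → #101 → #104 → #103 → #105 → #102 → Base (or its reverse).

Shortest round trip = 64.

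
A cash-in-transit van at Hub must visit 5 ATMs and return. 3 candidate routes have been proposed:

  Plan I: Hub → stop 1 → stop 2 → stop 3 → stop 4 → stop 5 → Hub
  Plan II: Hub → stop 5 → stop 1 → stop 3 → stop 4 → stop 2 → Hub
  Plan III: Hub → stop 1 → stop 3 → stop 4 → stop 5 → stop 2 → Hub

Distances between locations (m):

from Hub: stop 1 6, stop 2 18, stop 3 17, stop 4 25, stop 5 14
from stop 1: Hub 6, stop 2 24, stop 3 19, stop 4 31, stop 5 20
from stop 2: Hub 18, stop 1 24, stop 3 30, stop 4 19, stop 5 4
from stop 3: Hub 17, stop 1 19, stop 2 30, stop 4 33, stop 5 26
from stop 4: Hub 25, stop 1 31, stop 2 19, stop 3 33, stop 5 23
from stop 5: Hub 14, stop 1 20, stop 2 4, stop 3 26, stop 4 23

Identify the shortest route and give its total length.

103 m — Plan III is the shortest.

Plan I: 6 + 24 + 30 + 33 + 23 + 14 = 130
Plan II: 14 + 20 + 19 + 33 + 19 + 18 = 123
Plan III: 6 + 19 + 33 + 23 + 4 + 18 = 103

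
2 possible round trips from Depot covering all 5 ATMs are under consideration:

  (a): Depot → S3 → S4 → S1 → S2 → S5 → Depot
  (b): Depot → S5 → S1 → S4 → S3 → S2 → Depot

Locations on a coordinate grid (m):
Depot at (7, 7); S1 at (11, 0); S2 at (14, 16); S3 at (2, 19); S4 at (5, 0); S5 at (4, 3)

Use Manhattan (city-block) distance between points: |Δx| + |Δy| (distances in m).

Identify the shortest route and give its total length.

(a): 17 + 22 + 6 + 19 + 23 + 7 = 94
(b): 7 + 10 + 6 + 22 + 15 + 16 = 76

76 m — (b) is the shortest.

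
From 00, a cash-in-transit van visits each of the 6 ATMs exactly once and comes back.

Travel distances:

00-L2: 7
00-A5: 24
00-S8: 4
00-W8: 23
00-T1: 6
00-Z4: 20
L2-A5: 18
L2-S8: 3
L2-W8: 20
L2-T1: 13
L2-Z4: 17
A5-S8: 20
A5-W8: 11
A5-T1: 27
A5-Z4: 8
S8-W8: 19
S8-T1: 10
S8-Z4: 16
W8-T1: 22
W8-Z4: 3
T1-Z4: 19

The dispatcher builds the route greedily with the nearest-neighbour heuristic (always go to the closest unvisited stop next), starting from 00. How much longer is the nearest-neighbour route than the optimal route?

Excess over optimum: 13.

00: S8=4, T1=6, L2=7, Z4=20, W8=23, A5=24 ⇒ S8
S8: L2=3, T1=10, Z4=16, W8=19, A5=20 ⇒ L2
L2: T1=13, Z4=17, A5=18, W8=20 ⇒ T1
T1: Z4=19, W8=22, A5=27 ⇒ Z4
Z4: W8=3, A5=8 ⇒ W8
W8: A5=11 ⇒ A5
NN route 00 → S8 → L2 → T1 → Z4 → W8 → A5 → 00 costs 77.
Optimal: 00 → S8 → L2 → A5 → W8 → Z4 → T1 → 00 costs 64 (by enumerating all 360 distinct tours).
Excess = 77 − 64 = 13.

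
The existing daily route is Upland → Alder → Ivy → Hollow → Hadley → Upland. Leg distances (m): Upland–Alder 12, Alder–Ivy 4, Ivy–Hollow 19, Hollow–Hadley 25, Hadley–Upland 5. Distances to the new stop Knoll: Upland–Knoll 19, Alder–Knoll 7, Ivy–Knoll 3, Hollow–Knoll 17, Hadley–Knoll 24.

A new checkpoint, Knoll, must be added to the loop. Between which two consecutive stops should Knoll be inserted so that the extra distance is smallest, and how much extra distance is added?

Insertion cost between consecutive stops i–j is d(i,Knoll) + d(Knoll,j) − d(i,j):
  between Upland and Alder: 19 + 7 − 12 = 14
  between Alder and Ivy: 7 + 3 − 4 = 6
  between Ivy and Hollow: 3 + 17 − 19 = 1
  between Hollow and Hadley: 17 + 24 − 25 = 16
  between Hadley and Upland: 24 + 19 − 5 = 38
Cheapest insertion is between Ivy and Hollow, adding 1.
New total = 65 + 1 = 66.

Minimum extra distance: 1 m, inserting Knoll between Ivy and Hollow.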